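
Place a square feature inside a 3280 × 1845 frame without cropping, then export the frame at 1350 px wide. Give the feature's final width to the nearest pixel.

In the 3280×1845 frame the feature fills the height: width = 1845 × 1/1 ≈ 1845.00 px.
Scaling 3280 → 1350 is ×0.4116, so the width becomes 1845.00 × 0.4116 ≈ 759.38 px.

759 px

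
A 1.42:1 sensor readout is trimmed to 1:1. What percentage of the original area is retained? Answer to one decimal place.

70.4%

1:1 is narrower than 1.42:1, so the crop keeps the full height and trims the width.
(1.000)/(1.420) ≈ 0.704 of the area survives.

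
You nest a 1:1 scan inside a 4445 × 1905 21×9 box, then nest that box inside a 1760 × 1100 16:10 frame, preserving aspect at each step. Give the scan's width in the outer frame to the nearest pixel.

First fit — 1:1 into 4445×1905 spans the height: 1905.00 × 1905.00.
The 21×9 canvas is width-limited in 1760×1100, giving 1760.00 × 754.29; scale factor 0.3960.
So the scan's width is 1905.00 × 0.3960 ≈ 754.29.

754 px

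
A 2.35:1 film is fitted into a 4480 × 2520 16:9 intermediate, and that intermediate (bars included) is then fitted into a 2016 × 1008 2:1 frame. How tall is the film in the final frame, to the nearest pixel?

First fit — 2.35:1 into 4480×2520 spans the width: 4480.00 × 1906.38.
The 16:9 canvas is height-limited in 2016×1008, giving 1792.00 × 1008.00; scale factor 0.4000.
Applying the same ×0.4000: 1906.38 → 762.55.

763 px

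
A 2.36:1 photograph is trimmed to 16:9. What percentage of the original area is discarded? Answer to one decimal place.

24.7%

16:9 is narrower than 2.36:1, so the crop keeps the full height and trims the width.
Area ratio = (1.778)/(2.360) = 75.33%; the remaining 24.67% is cropped out.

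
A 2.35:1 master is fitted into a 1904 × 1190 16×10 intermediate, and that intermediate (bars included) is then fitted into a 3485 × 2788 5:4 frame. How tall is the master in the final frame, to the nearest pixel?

Inside the 1904×1190 canvas the master is width-limited at 1904.00 × 810.21.
16×10 in 3485×2788: fills the width, so the intermediate becomes 3485.00 × 2178.12 — a scale of ×1.8304.
The master scales with it: height 810.21 × 1.8304 ≈ 1482.98.

1483 px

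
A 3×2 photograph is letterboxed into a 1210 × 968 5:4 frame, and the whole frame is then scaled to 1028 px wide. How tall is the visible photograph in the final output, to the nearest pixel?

Fitted into 1210×968, the photograph spans the width; its height is 1210 × 2/3 ≈ 806.67 px.
Scaling 1210 → 1028 is ×0.8496, so the height becomes 806.67 × 0.8496 ≈ 685.33 px.

685 px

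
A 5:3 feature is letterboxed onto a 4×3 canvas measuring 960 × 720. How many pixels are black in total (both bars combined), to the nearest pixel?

Since 1.667 > 1.333, the feature is width-limited.
That makes the image 576.0000 px tall (960 × 3/5).
720 − 576.0000 = 144.0000 px of bars.
Across the 960-px span: 144.0000 × 960 ≈ 138240 px.

138240 pixels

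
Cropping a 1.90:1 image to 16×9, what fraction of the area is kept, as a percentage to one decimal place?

93.6%

Going from 1.90:1 to 16×9 means cutting width while keeping height.
Area ratio = (1.778)/(1.900) = 93.57% retained.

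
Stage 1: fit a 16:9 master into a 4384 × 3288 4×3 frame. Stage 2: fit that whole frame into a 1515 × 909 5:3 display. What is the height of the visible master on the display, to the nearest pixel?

682 px

16:9 in 4384×3288: fills the width, so the master is 4384.00 × 2466.00.
4×3 in 1515×909: fills the height, so the intermediate becomes 1212.00 × 909.00 — a scale of ×0.2765.
So the master's height is 2466.00 × 0.2765 ≈ 681.75.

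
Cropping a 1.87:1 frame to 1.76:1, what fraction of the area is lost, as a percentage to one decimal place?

5.9%

The height stays; only width is cut (since 1.76:1 is narrower than 1.87:1).
Area ratio = (1.760)/(1.870) = 94.12%; the remaining 5.88% is cropped out.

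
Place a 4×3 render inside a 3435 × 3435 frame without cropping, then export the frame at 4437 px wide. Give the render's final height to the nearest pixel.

3328 px

At 3435×3435 the render is width-limited, so height = 3435 × 3/4 ≈ 2576.25 px.
Resizing to 4437 px wide multiplies everything by 1.2917: 2576.25 → 3327.75 px.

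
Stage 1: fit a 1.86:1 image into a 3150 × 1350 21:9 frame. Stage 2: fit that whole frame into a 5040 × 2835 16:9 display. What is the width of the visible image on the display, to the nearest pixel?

1.86:1 in 3150×1350: fills the height, so the image is 2511.00 × 1350.00.
Second fit — the 21:9 canvas into 5040×2835 spans the width: 5040.00 × 2160.00 (×1.6000 from 3150×1350).
The image scales with it: width 2511.00 × 1.6000 ≈ 4017.60.

4018 px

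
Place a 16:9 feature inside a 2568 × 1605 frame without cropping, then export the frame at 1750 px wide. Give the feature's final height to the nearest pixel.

984 px

Fitted into 2568×1605, the feature spans the width; its height is 2568 × 9/16 ≈ 1444.50 px.
Resizing to 1750 px wide multiplies everything by 0.6815: 1444.50 → 984.38 px.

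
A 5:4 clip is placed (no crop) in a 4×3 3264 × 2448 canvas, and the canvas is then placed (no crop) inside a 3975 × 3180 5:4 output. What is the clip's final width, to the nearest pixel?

3727 px

5:4 in 3264×2448: fills the height, so the clip is 3060.00 × 2448.00.
The 4×3 canvas is width-limited in 3975×3180, giving 3975.00 × 2981.25; scale factor 1.2178.
So the clip's width is 3060.00 × 1.2178 ≈ 3726.56.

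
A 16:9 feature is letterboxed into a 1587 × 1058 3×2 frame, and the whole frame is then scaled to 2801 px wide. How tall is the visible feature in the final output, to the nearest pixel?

1576 px

At 1587×1058 the feature is width-limited, so height = 1587 × 9/16 ≈ 892.69 px.
Resizing to 2801 px wide multiplies everything by 1.7650: 892.69 → 1575.56 px.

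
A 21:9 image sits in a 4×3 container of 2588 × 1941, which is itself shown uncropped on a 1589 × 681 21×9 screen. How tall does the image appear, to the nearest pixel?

21:9 in 2588×1941: fills the width, so the image is 2588.00 × 1109.14.
The 4×3 canvas is height-limited in 1589×681, giving 908.00 × 681.00; scale factor 0.3509.
Applying the same ×0.3509: 1109.14 → 389.14.

389 px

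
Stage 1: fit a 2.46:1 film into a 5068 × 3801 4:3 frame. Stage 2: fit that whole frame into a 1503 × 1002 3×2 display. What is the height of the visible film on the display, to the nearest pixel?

First fit — 2.46:1 into 5068×3801 spans the width: 5068.00 × 2060.16.
4:3 in 1503×1002: fills the height, so the intermediate becomes 1336.00 × 1002.00 — a scale of ×0.2636.
Applying the same ×0.2636: 2060.16 → 543.09.

543 px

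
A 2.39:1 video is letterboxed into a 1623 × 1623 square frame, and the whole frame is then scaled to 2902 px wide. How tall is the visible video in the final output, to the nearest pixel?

Fitted into 1623×1623, the video spans the width; its height is 1623 / 2.390 ≈ 679.08 px.
The frame scales by 2902/1623 = 1.7880; 679.08 × 1.7880 ≈ 1214.23 px.

1214 px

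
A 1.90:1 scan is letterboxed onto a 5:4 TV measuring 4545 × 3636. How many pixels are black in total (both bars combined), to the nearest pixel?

5653502 pixels

1.90:1 is wider than 5:4, so it spans the full width.
That makes the image 2392.1053 px tall (4545 / 1.900).
Leftover height: 3636 − 2392.1053 = 1243.8947 px.
That's 1243.8947 × 4545 ≈ 5653502 black pixels.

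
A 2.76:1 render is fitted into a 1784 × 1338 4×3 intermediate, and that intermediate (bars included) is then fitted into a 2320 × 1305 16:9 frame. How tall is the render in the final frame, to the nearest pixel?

Inside the 1784×1338 canvas the render is width-limited at 1784.00 × 646.38.
Second fit — the 4×3 canvas into 2320×1305 spans the height: 1740.00 × 1305.00 (×0.9753 from 1784×1338).
Applying the same ×0.9753: 646.38 → 630.43.

630 px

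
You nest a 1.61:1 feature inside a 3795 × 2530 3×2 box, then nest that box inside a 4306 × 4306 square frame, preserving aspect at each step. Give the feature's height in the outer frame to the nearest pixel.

2675 px

1.61:1 in 3795×2530: fills the width, so the feature is 3795.00 × 2357.14.
Second fit — the 3×2 canvas into 4306×4306 spans the width: 4306.00 × 2870.67 (×1.1347 from 3795×2530).
The feature scales with it: height 2357.14 × 1.1347 ≈ 2674.53.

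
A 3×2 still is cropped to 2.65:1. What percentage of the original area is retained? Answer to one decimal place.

2.65:1 is wider than 3×2, so the crop keeps the full width and trims the height.
Fraction kept = (1.500)/(2.650) ≈ 56.60%.

56.6%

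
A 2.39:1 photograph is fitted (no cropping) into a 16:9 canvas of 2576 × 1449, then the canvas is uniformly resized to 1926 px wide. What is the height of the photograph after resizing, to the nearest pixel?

In the 2576×1449 frame the photograph fills the width: height = 2576 / 2.390 ≈ 1077.82 px.
The frame scales by 1926/2576 = 0.7477; 1077.82 × 0.7477 ≈ 805.86 px.

806 px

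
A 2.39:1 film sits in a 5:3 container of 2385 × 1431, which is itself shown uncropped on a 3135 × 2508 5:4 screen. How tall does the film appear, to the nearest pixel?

Inside the 2385×1431 canvas the film is width-limited at 2385.00 × 997.91.
The 5:3 canvas is width-limited in 3135×2508, giving 3135.00 × 1881.00; scale factor 1.3145.
Applying the same ×1.3145: 997.91 → 1311.72.

1312 px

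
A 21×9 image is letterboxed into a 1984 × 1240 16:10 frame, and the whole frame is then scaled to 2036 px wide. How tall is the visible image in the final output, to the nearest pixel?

In the 1984×1240 frame the image fills the width: height = 1984 × 9/21 ≈ 850.29 px.
The frame scales by 2036/1984 = 1.0262; 850.29 × 1.0262 ≈ 872.57 px.

873 px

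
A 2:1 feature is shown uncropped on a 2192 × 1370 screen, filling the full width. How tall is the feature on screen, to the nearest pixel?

1096 px

The feature is 2192 × 1/2 ≈ 1096.00 px tall.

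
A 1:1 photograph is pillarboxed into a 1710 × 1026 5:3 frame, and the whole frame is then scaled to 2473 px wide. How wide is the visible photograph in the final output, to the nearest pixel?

In the 1710×1026 frame the photograph fills the height: width = 1026 × 1/1 ≈ 1026.00 px.
Resizing to 2473 px wide multiplies everything by 1.4462: 1026.00 → 1483.80 px.

1484 px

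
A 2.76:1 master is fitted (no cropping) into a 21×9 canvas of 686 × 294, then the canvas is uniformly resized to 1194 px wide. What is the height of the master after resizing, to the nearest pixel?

433 px

At 686×294 the master is width-limited, so height = 686 / 2.760 ≈ 248.55 px.
Resizing to 1194 px wide multiplies everything by 1.7405: 248.55 → 432.61 px.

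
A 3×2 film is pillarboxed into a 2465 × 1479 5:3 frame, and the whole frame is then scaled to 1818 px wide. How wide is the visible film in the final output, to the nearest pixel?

Fitted into 2465×1479, the film spans the height; its width is 1479 × 3/2 ≈ 2218.50 px.
Resizing to 1818 px wide multiplies everything by 0.7375: 2218.50 → 1636.20 px.

1636 px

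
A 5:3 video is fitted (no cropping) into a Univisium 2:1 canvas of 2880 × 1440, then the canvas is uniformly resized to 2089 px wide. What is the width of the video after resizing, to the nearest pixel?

Fitted into 2880×1440, the video spans the height; its width is 1440 × 5/3 ≈ 2400.00 px.
The frame scales by 2089/2880 = 0.7253; 2400.00 × 0.7253 ≈ 1740.83 px.

1741 px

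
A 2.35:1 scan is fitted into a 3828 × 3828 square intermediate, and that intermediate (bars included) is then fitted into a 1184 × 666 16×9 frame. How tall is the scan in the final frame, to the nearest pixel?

Inside the 3828×3828 canvas the scan is width-limited at 3828.00 × 1628.94.
Second fit — the square canvas into 1184×666 spans the height: 666.00 × 666.00 (×0.1740 from 3828×3828).
So the scan's height is 1628.94 × 0.1740 ≈ 283.40.

283 px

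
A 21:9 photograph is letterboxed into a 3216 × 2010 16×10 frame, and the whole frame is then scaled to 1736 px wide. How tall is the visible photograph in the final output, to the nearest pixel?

744 px

At 3216×2010 the photograph is width-limited, so height = 3216 × 9/21 ≈ 1378.29 px.
The frame scales by 1736/3216 = 0.5398; 1378.29 × 0.5398 ≈ 744.00 px.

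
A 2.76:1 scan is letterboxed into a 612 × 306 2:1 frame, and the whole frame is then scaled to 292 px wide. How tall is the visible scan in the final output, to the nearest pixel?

Fitted into 612×306, the scan spans the width; its height is 612 / 2.760 ≈ 221.74 px.
Scaling 612 → 292 is ×0.4771, so the height becomes 221.74 × 0.4771 ≈ 105.80 px.

106 px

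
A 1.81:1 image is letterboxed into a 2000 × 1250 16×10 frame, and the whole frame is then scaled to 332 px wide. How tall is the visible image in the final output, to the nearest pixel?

183 px

At 2000×1250 the image is width-limited, so height = 2000 / 1.810 ≈ 1104.97 px.
The frame scales by 332/2000 = 0.1660; 1104.97 × 0.1660 ≈ 183.43 px.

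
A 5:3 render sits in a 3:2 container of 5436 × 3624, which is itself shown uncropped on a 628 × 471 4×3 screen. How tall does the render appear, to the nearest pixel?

377 px

5:3 in 5436×3624: fills the width, so the render is 5436.00 × 3261.60.
3:2 in 628×471: fills the width, so the intermediate becomes 628.00 × 418.67 — a scale of ×0.1155.
Applying the same ×0.1155: 3261.60 → 376.80.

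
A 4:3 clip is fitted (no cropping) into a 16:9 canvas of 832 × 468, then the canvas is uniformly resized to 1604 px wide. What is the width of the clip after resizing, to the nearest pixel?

1203 px

At 832×468 the clip is height-limited, so width = 468 × 4/3 ≈ 624.00 px.
The frame scales by 1604/832 = 1.9279; 624.00 × 1.9279 ≈ 1203.00 px.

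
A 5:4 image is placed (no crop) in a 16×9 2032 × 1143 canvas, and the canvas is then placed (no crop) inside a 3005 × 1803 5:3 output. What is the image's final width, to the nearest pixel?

2113 px

First fit — 5:4 into 2032×1143 spans the height: 1428.75 × 1143.00.
The 16×9 canvas is width-limited in 3005×1803, giving 3005.00 × 1690.31; scale factor 1.4788.
So the image's width is 1428.75 × 1.4788 ≈ 2112.89.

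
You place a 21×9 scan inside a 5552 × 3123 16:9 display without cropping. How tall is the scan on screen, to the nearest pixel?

21×9 is wider than 16:9, so it spans the full width.
That makes the image 2379.43 px tall (5552 × 9/21).

2379 px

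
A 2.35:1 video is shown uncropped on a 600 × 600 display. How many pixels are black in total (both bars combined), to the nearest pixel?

206809 pixels

2.35:1 (2.350) > square (1.000), so the video fills the width.
Content height = 600 / 2.350 ≈ 255.3191 px.
600 − 255.3191 = 344.6809 px of bars.
Bar area = 344.6809 × 600 ≈ 206809 px.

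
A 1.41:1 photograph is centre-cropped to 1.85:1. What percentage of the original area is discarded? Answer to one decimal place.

1.85:1 is wider than 1.41:1, so the crop keeps the full width and trims the height.
Fraction kept = (1.410)/(1.850) ≈ 76.22%, so 23.78% is lost.

23.8%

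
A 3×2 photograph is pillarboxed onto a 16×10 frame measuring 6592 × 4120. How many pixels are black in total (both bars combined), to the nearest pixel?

1697440 pixels

3×2 (1.500) < 16×10 (1.600), so the photograph fills the height.
Content width = 4120 × 3/2 ≈ 6180.0000 px.
6592 − 6180.0000 = 412.0000 px of bars.
Bar area = 412.0000 × 4120 ≈ 1697440 px.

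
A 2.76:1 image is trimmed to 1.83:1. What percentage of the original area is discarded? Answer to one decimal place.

33.7%

The height stays; only width is cut (since 1.83:1 is narrower than 2.76:1).
Area ratio = (1.830)/(2.760) = 66.30%; the remaining 33.70% is cropped out.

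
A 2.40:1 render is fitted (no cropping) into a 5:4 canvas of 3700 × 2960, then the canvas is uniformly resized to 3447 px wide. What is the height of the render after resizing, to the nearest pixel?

1436 px

At 3700×2960 the render is width-limited, so height = 3700 / 2.400 ≈ 1541.67 px.
Resizing to 3447 px wide multiplies everything by 0.9316: 1541.67 → 1436.25 px.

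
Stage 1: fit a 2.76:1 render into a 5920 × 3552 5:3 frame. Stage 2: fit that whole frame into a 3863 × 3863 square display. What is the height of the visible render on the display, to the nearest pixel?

1400 px

Inside the 5920×3552 canvas the render is width-limited at 5920.00 × 2144.93.
Second fit — the 5:3 canvas into 3863×3863 spans the width: 3863.00 × 2317.80 (×0.6525 from 5920×3552).
The render scales with it: height 2144.93 × 0.6525 ≈ 1399.64.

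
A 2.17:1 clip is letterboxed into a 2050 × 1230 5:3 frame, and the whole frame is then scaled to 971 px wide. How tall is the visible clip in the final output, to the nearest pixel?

In the 2050×1230 frame the clip fills the width: height = 2050 / 2.170 ≈ 944.70 px.
The frame scales by 971/2050 = 0.4737; 944.70 × 0.4737 ≈ 447.47 px.

447 px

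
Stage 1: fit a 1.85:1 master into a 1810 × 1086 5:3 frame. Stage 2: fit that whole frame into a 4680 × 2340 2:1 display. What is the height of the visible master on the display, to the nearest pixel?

First fit — 1.85:1 into 1810×1086 spans the width: 1810.00 × 978.38.
The 5:3 canvas is height-limited in 4680×2340, giving 3900.00 × 2340.00; scale factor 2.1547.
Applying the same ×2.1547: 978.38 → 2108.11.

2108 px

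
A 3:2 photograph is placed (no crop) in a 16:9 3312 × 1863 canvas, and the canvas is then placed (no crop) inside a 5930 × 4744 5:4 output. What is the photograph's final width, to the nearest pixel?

5003 px

Inside the 3312×1863 canvas the photograph is height-limited at 2794.50 × 1863.00.
The 16:9 canvas is width-limited in 5930×4744, giving 5930.00 × 3335.62; scale factor 1.7905.
The photograph scales with it: width 2794.50 × 1.7905 ≈ 5003.44.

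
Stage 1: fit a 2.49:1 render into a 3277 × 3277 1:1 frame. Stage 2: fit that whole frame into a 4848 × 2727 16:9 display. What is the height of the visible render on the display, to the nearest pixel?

First fit — 2.49:1 into 3277×3277 spans the width: 3277.00 × 1316.06.
The 1:1 canvas is height-limited in 4848×2727, giving 2727.00 × 2727.00; scale factor 0.8322.
Applying the same ×0.8322: 1316.06 → 1095.18.

1095 px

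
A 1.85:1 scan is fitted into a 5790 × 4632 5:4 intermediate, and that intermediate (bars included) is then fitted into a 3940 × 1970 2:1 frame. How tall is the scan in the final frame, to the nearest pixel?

1331 px

First fit — 1.85:1 into 5790×4632 spans the width: 5790.00 × 3129.73.
The 5:4 canvas is height-limited in 3940×1970, giving 2462.50 × 1970.00; scale factor 0.4253.
The scan scales with it: height 3129.73 × 0.4253 ≈ 1331.08.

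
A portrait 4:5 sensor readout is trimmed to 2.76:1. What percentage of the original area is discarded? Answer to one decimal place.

2.76:1 is wider than portrait 4:5, so the crop keeps the full width and trims the height.
Fraction kept = (0.800)/(2.760) ≈ 28.99%, so 71.01% is lost.

71.0%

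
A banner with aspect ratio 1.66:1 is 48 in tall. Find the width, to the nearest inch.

At 1.66:1, 48 × 1.660 ≈ 79.68.

80 in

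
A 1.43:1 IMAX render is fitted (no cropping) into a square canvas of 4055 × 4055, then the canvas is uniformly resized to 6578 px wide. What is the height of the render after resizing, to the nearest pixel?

4600 px

In the 4055×4055 frame the render fills the width: height = 4055 / 1.430 ≈ 2835.66 px.
Scaling 4055 → 6578 is ×1.6222, so the height becomes 2835.66 × 1.6222 ≈ 4600.00 px.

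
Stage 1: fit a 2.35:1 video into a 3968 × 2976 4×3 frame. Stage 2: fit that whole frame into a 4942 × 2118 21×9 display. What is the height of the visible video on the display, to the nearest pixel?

1202 px

2.35:1 in 3968×2976: fills the width, so the video is 3968.00 × 1688.51.
4×3 in 4942×2118: fills the height, so the intermediate becomes 2824.00 × 2118.00 — a scale of ×0.7117.
The video scales with it: height 1688.51 × 0.7117 ≈ 1201.70.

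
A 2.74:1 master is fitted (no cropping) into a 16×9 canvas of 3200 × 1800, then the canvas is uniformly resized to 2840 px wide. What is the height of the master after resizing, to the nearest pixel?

1036 px

At 3200×1800 the master is width-limited, so height = 3200 / 2.740 ≈ 1167.88 px.
Scaling 3200 → 2840 is ×0.8875, so the height becomes 1167.88 × 0.8875 ≈ 1036.50 px.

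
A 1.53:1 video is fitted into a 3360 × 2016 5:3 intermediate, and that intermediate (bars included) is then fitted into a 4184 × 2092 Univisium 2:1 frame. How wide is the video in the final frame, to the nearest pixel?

3201 px

Inside the 3360×2016 canvas the video is height-limited at 3084.48 × 2016.00.
Second fit — the 5:3 canvas into 4184×2092 spans the height: 3486.67 × 2092.00 (×1.0377 from 3360×2016).
The video scales with it: width 3084.48 × 1.0377 ≈ 3200.76.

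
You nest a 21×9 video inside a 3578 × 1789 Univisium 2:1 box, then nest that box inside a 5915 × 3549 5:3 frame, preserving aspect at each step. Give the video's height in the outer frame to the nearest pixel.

Inside the 3578×1789 canvas the video is width-limited at 3578.00 × 1533.43.
Second fit — the Univisium 2:1 canvas into 5915×3549 spans the width: 5915.00 × 2957.50 (×1.6532 from 3578×1789).
The video scales with it: height 1533.43 × 1.6532 ≈ 2535.00.

2535 px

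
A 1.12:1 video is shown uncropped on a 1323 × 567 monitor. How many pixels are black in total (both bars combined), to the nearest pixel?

1.12:1 (1.120) < 21:9 (2.333), so the video fills the height.
That makes the image 635.0400 px wide (567 × 1.120).
Black = 1323 − 635.0400 = 687.9600 px.
Bar area = 687.9600 × 567 ≈ 390073 px.

390073 pixels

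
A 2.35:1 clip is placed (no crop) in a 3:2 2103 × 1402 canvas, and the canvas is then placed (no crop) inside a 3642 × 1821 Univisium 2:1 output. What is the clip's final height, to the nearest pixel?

1162 px

Inside the 2103×1402 canvas the clip is width-limited at 2103.00 × 894.89.
3:2 in 3642×1821: fills the height, so the intermediate becomes 2731.50 × 1821.00 — a scale of ×1.2989.
The clip scales with it: height 894.89 × 1.2989 ≈ 1162.34.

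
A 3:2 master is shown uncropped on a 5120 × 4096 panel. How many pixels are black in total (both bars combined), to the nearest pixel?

3495253 pixels

3:2 (1.500) > 5:4 (1.250), so the master fills the width.
The master is 5120 × 2/3 ≈ 3413.3333 px tall.
Leftover height: 4096 − 3413.3333 = 682.6667 px.
Across the 5120-px span: 682.6667 × 5120 ≈ 3495253 px.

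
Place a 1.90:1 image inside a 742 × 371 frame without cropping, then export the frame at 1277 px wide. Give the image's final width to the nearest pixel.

Fitted into 742×371, the image spans the height; its width is 371 × 1.900 ≈ 704.90 px.
Scaling 742 → 1277 is ×1.7210, so the width becomes 704.90 × 1.7210 ≈ 1213.15 px.

1213 px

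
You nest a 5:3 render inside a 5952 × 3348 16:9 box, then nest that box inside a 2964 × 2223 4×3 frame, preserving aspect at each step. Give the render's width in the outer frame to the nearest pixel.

2779 px

First fit — 5:3 into 5952×3348 spans the height: 5580.00 × 3348.00.
Second fit — the 16:9 canvas into 2964×2223 spans the width: 2964.00 × 1667.25 (×0.4980 from 5952×3348).
So the render's width is 5580.00 × 0.4980 ≈ 2778.75.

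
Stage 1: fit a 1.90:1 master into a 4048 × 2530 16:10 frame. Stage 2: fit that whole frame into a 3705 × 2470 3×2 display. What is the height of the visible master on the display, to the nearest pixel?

1950 px

First fit — 1.90:1 into 4048×2530 spans the width: 4048.00 × 2130.53.
16:10 in 3705×2470: fills the width, so the intermediate becomes 3705.00 × 2315.62 — a scale of ×0.9153.
So the master's height is 2130.53 × 0.9153 ≈ 1950.00.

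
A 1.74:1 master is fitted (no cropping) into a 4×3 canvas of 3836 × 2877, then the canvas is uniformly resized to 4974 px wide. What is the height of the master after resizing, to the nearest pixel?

In the 3836×2877 frame the master fills the width: height = 3836 / 1.740 ≈ 2204.60 px.
The frame scales by 4974/3836 = 1.2967; 2204.60 × 1.2967 ≈ 2858.62 px.

2859 px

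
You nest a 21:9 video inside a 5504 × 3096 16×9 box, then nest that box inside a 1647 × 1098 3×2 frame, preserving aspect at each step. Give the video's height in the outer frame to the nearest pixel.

706 px

Inside the 5504×3096 canvas the video is width-limited at 5504.00 × 2358.86.
16×9 in 1647×1098: fills the width, so the intermediate becomes 1647.00 × 926.44 — a scale of ×0.2992.
So the video's height is 2358.86 × 0.2992 ≈ 705.86.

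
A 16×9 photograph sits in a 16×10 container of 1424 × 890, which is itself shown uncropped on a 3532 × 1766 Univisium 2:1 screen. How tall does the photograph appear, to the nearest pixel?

16×9 in 1424×890: fills the width, so the photograph is 1424.00 × 801.00.
Second fit — the 16×10 canvas into 3532×1766 spans the height: 2825.60 × 1766.00 (×1.9843 from 1424×890).
So the photograph's height is 801.00 × 1.9843 ≈ 1589.40.

1589 px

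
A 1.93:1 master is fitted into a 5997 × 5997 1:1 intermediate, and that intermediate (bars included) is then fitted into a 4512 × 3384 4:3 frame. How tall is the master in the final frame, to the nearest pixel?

1753 px

First fit — 1.93:1 into 5997×5997 spans the width: 5997.00 × 3107.25.
The 1:1 canvas is height-limited in 4512×3384, giving 3384.00 × 3384.00; scale factor 0.5643.
So the master's height is 3107.25 × 0.5643 ≈ 1753.37.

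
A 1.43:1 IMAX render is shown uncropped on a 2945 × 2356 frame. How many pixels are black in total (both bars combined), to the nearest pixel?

873368 pixels

1.43:1 IMAX is wider than 5:4, so it spans the full width.
Content height = 2945 / 1.430 ≈ 2059.4406 px.
Leftover height: 2356 − 2059.4406 = 296.5594 px.
Across the 2945-px span: 296.5594 × 2945 ≈ 873368 px.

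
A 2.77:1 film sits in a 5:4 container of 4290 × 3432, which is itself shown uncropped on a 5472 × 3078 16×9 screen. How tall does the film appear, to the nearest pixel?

1389 px

First fit — 2.77:1 into 4290×3432 spans the width: 4290.00 × 1548.74.
Second fit — the 5:4 canvas into 5472×3078 spans the height: 3847.50 × 3078.00 (×0.8969 from 4290×3432).
The film scales with it: height 1548.74 × 0.8969 ≈ 1388.99.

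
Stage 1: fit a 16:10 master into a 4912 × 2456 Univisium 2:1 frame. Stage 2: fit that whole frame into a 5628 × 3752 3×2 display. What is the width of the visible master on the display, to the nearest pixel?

First fit — 16:10 into 4912×2456 spans the height: 3929.60 × 2456.00.
The Univisium 2:1 canvas is width-limited in 5628×3752, giving 5628.00 × 2814.00; scale factor 1.1458.
The master scales with it: width 3929.60 × 1.1458 ≈ 4502.40.

4502 px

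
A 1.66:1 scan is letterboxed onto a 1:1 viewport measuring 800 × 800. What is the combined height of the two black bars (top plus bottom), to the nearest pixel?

318 px

1.66:1 (1.660) > 1:1 (1.000), so the scan fills the width.
Content height = 800 / 1.660 ≈ 481.93 px.
Leftover height: 800 − 481.93 = 318.07 px.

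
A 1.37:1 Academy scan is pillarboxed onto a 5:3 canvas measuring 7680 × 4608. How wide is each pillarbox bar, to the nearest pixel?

684 px

1.37:1 Academy is narrower than 5:3, so it spans the full height.
The scan is 4608 × 1.370 ≈ 6312.96 px wide.
7680 − 6312.96 = 1367.04 px of bars (683.52 each).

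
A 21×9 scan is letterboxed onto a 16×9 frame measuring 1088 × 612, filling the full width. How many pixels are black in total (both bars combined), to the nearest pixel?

158537 pixels

That makes the image 466.2857 px tall (1088 × 9/21).
Black = 612 − 466.2857 = 145.7143 px.
That's 145.7143 × 1088 ≈ 158537 black pixels.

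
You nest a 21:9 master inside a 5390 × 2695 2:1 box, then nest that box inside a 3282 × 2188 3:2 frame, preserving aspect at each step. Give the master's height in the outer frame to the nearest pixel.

21:9 in 5390×2695: fills the width, so the master is 5390.00 × 2310.00.
2:1 in 3282×2188: fills the width, so the intermediate becomes 3282.00 × 1641.00 — a scale of ×0.6089.
The master scales with it: height 2310.00 × 0.6089 ≈ 1406.57.

1407 px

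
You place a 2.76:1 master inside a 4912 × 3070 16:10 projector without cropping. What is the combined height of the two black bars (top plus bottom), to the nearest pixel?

Since 2.760 > 1.600, the master is width-limited.
That makes the image 1779.71 px tall (4912 / 2.760).
Black = 3070 − 1779.71 = 1290.29 px.

1290 px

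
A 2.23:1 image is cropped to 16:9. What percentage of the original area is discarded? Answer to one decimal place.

The height stays; only width is cut (since 16:9 is narrower than 2.23:1).
(1.778)/(2.230) ≈ 0.797 of the area survives, leaving 20.28% discarded.

20.3%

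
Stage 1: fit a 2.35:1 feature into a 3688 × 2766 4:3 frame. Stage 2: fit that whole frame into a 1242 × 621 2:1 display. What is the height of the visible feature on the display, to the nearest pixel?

Inside the 3688×2766 canvas the feature is width-limited at 3688.00 × 1569.36.
Second fit — the 4:3 canvas into 1242×621 spans the height: 828.00 × 621.00 (×0.2245 from 3688×2766).
Applying the same ×0.2245: 1569.36 → 352.34.

352 px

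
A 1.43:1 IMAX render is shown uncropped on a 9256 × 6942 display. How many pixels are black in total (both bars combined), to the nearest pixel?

Since 1.430 > 1.333, the render is width-limited.
That makes the image 6472.7273 px tall (9256 / 1.430).
Black = 6942 − 6472.7273 = 469.2727 px.
Across the 9256-px span: 469.2727 × 9256 ≈ 4343588 px.

4343588 pixels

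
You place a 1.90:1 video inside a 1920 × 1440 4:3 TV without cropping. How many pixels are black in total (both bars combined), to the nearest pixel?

1.90:1 is wider than 4:3, so it spans the full width.
Content height = 1920 / 1.900 ≈ 1010.5263 px.
Black = 1440 − 1010.5263 = 429.4737 px.
That's 429.4737 × 1920 ≈ 824589 black pixels.

824589 pixels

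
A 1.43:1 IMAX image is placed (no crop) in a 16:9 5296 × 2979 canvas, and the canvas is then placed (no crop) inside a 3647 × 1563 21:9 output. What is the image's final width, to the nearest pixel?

1.43:1 IMAX in 5296×2979: fills the height, so the image is 4259.97 × 2979.00.
The 16:9 canvas is height-limited in 3647×1563, giving 2778.67 × 1563.00; scale factor 0.5247.
Applying the same ×0.5247: 4259.97 → 2235.09.

2235 px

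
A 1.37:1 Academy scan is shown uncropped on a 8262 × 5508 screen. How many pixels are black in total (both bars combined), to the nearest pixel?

Since 1.370 < 1.500, the scan is height-limited.
The scan is 5508 × 1.370 ≈ 7545.9600 px wide.
Leftover width: 8262 − 7545.9600 = 716.0400 px.
Across the 5508-px span: 716.0400 × 5508 ≈ 3943948 px.

3943948 pixels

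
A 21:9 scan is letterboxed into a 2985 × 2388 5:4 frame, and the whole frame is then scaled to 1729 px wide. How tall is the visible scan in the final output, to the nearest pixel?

In the 2985×2388 frame the scan fills the width: height = 2985 × 9/21 ≈ 1279.29 px.
Scaling 2985 → 1729 is ×0.5792, so the height becomes 1279.29 × 0.5792 ≈ 741.00 px.

741 px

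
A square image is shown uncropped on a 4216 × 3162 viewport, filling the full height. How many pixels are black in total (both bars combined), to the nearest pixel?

3332748 pixels

That makes the image 3162.0000 px wide (3162 × 1/1).
4216 − 3162.0000 = 1054.0000 px of bars.
That's 1054.0000 × 3162 ≈ 3332748 black pixels.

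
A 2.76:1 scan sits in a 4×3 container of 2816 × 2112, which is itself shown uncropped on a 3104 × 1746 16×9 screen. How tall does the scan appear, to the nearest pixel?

843 px

2.76:1 in 2816×2112: fills the width, so the scan is 2816.00 × 1020.29.
The 4×3 canvas is height-limited in 3104×1746, giving 2328.00 × 1746.00; scale factor 0.8267.
Applying the same ×0.8267: 1020.29 → 843.48.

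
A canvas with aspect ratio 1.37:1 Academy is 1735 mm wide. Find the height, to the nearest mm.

At 1.37:1 Academy, 1735 / 1.370 ≈ 1266.42.

1266 mm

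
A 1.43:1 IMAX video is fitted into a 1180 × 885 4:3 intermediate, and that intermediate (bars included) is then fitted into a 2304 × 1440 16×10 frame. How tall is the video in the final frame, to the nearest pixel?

1343 px

Inside the 1180×885 canvas the video is width-limited at 1180.00 × 825.17.
Second fit — the 4:3 canvas into 2304×1440 spans the height: 1920.00 × 1440.00 (×1.6271 from 1180×885).
Applying the same ×1.6271: 825.17 → 1342.66.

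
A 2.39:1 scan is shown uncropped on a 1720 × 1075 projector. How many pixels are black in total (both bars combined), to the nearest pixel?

Since 2.390 > 1.600, the scan is width-limited.
The scan is 1720 / 2.390 ≈ 719.6653 px tall.
1075 − 719.6653 = 355.3347 px of bars.
That's 355.3347 × 1720 ≈ 611176 black pixels.

611176 pixels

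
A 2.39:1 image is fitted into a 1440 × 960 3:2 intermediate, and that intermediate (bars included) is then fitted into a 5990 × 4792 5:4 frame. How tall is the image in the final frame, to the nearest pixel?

First fit — 2.39:1 into 1440×960 spans the width: 1440.00 × 602.51.
Second fit — the 3:2 canvas into 5990×4792 spans the width: 5990.00 × 3993.33 (×4.1597 from 1440×960).
So the image's height is 602.51 × 4.1597 ≈ 2506.28.

2506 px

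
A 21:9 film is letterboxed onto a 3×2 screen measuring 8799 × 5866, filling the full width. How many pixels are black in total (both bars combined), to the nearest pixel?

The film is 8799 × 9/21 ≈ 3771.0000 px tall.
Black = 5866 − 3771.0000 = 2095.0000 px.
That's 2095.0000 × 8799 ≈ 18433905 black pixels.

18433905 pixels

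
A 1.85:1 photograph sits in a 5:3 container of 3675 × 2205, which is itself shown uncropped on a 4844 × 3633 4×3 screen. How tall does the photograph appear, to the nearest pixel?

Inside the 3675×2205 canvas the photograph is width-limited at 3675.00 × 1986.49.
5:3 in 4844×3633: fills the width, so the intermediate becomes 4844.00 × 2906.40 — a scale of ×1.3181.
So the photograph's height is 1986.49 × 1.3181 ≈ 2618.38.

2618 px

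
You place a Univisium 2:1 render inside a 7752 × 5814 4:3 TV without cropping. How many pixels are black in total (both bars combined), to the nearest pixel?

15023376 pixels

Since 2.000 > 1.333, the render is width-limited.
That makes the image 3876.0000 px tall (7752 × 1/2).
5814 − 3876.0000 = 1938.0000 px of bars.
Across the 7752-px span: 1938.0000 × 7752 ≈ 15023376 px.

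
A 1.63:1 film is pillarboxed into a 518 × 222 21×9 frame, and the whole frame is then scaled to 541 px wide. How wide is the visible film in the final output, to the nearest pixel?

378 px

In the 518×222 frame the film fills the height: width = 222 × 1.630 ≈ 361.86 px.
The frame scales by 541/518 = 1.0444; 361.86 × 1.0444 ≈ 377.93 px.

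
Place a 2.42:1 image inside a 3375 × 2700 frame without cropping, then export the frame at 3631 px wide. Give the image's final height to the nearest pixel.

Fitted into 3375×2700, the image spans the width; its height is 3375 / 2.420 ≈ 1394.63 px.
Resizing to 3631 px wide multiplies everything by 1.0759: 1394.63 → 1500.41 px.

1500 px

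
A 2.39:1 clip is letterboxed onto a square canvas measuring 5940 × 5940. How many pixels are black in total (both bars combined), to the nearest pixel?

20520587 pixels

2.39:1 (2.390) > square (1.000), so the clip fills the width.
The clip is 5940 / 2.390 ≈ 2485.3556 px tall.
Leftover height: 5940 − 2485.3556 = 3454.6444 px.
Across the 5940-px span: 3454.6444 × 5940 ≈ 20520587 px.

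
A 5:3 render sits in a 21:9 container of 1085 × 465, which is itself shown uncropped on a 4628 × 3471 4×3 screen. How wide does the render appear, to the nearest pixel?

Inside the 1085×465 canvas the render is height-limited at 775.00 × 465.00.
21:9 in 4628×3471: fills the width, so the intermediate becomes 4628.00 × 1983.43 — a scale of ×4.2654.
So the render's width is 775.00 × 4.2654 ≈ 3305.71.

3306 px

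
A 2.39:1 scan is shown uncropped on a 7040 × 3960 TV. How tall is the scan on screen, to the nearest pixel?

2.39:1 is wider than 16×9, so it spans the full width.
Content height = 7040 / 2.390 ≈ 2945.61 px.

2946 px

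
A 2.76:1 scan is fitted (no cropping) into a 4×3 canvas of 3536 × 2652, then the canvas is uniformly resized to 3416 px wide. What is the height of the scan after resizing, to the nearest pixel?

Fitted into 3536×2652, the scan spans the width; its height is 3536 / 2.760 ≈ 1281.16 px.
Resizing to 3416 px wide multiplies everything by 0.9661: 1281.16 → 1237.68 px.

1238 px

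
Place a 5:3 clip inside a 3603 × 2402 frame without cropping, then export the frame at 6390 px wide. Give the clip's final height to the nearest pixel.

Fitted into 3603×2402, the clip spans the width; its height is 3603 × 3/5 ≈ 2161.80 px.
Scaling 3603 → 6390 is ×1.7735, so the height becomes 2161.80 × 1.7735 ≈ 3834.00 px.

3834 px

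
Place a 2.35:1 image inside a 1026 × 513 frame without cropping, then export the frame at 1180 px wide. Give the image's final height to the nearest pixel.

502 px

Fitted into 1026×513, the image spans the width; its height is 1026 / 2.350 ≈ 436.60 px.
Resizing to 1180 px wide multiplies everything by 1.1501: 436.60 → 502.13 px.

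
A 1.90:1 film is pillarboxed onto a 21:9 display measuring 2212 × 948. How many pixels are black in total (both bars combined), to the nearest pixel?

1.90:1 is narrower than 21:9, so it spans the full height.
The film is 948 × 1.900 ≈ 1801.2000 px wide.
Leftover width: 2212 − 1801.2000 = 410.8000 px.
That's 410.8000 × 948 ≈ 389438 black pixels.

389438 pixels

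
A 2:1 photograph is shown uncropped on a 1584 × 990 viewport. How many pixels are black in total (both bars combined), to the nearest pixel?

313632 pixels

Since 2.000 > 1.600, the photograph is width-limited.
The photograph is 1584 × 1/2 ≈ 792.0000 px tall.
Leftover height: 990 − 792.0000 = 198.0000 px.
Across the 1584-px span: 198.0000 × 1584 ≈ 313632 px.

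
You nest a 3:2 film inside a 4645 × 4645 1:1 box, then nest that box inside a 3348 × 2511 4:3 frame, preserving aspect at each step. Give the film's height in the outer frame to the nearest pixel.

Inside the 4645×4645 canvas the film is width-limited at 4645.00 × 3096.67.
Second fit — the 1:1 canvas into 3348×2511 spans the height: 2511.00 × 2511.00 (×0.5406 from 4645×4645).
The film scales with it: height 3096.67 × 0.5406 ≈ 1674.00.

1674 px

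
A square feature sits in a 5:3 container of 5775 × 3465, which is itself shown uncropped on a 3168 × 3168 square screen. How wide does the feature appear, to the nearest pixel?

1901 px

Inside the 5775×3465 canvas the feature is height-limited at 3465.00 × 3465.00.
The 5:3 canvas is width-limited in 3168×3168, giving 3168.00 × 1900.80; scale factor 0.5486.
Applying the same ×0.5486: 3465.00 → 1900.80.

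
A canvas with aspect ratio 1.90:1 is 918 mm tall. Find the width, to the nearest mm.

918 × 1.900 = 1744.20.

1744 mm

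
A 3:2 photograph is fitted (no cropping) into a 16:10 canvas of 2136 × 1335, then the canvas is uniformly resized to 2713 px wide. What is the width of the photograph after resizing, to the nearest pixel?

At 2136×1335 the photograph is height-limited, so width = 1335 × 3/2 ≈ 2002.50 px.
The frame scales by 2713/2136 = 1.2701; 2002.50 × 1.2701 ≈ 2543.44 px.

2543 px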